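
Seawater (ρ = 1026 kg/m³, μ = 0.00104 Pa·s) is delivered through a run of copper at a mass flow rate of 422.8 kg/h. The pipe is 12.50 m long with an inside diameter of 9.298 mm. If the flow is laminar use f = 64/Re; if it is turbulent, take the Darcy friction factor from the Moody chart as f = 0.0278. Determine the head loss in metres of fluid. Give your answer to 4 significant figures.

ṁ = 422.8 kg/h = 422.8/3600 = 0.1174 kg/s.
A = πD²/4 = π(0.009298)²/4 = 6.79e-05 m²; mean velocity V = ṁ/(ρA) = 0.1174/(1026 · 6.79e-05) = 1.686 m/s.
Reynolds number Re = ρVD/μ = 1026 · 1.686 · 0.009298 / 0.00104 = 1.546e+04.
Re > 4000 → turbulent; use the Moody-chart value f = 0.0278.
Darcy-Weisbach: ΔP = f(L/D)(ρV²/2) = 0.0278·(12.5/0.009298)·(1026·1.686²/2) = 0.0278·1344·1458 = 5.449e+04 Pa.
Head loss h_f = ΔP/(ρg) = 5.449e+04/(1026·9.81) = 5.414 m.

h_f ≈ 5.414 m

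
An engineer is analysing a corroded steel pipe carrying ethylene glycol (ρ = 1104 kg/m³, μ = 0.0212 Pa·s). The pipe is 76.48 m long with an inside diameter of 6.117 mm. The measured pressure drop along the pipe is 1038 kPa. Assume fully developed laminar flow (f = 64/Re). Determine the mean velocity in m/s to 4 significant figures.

For laminar flow, f = 64/Re with Re = ρVD/μ, so Darcy-Weisbach reduces to ΔP = 32μLV/D². Solving for V: V = ΔP·D²/(32μL) = 1.038e+06·(0.006117)²/(32·0.0212·76.48) = 0.7486 m/s.
Check: Re = ρVD/μ = 1104·0.7486·0.006117/0.0212 = 238.5 < 2300, so the laminar assumption holds.

V ≈ 0.7486 m/s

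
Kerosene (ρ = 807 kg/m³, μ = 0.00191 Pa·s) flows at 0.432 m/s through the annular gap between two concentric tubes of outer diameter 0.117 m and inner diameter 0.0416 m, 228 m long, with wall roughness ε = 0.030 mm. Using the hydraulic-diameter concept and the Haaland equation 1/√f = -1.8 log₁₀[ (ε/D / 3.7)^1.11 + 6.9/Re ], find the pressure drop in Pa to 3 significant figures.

ΔP ≈ 6580 Pa

Hydraulic diameter D_h = 4A/P = D_o - D_i = 0.117 - 0.0416 = 0.0754 m.
Re = ρVD_h/μ = 807·0.432·0.0754/0.00191 = 1.376e+04.
ε/D_h = 3e-05/0.0754 = 0.000398; Haaland gives 1/√f = -1.8 log₁₀[3.94e-05+0.000501] = 5.881, so f = 0.02892.
ΔP = f(L/D_h)(ρV²/2) = 0.02892·228/0.0754·75.3 = 6585 Pa.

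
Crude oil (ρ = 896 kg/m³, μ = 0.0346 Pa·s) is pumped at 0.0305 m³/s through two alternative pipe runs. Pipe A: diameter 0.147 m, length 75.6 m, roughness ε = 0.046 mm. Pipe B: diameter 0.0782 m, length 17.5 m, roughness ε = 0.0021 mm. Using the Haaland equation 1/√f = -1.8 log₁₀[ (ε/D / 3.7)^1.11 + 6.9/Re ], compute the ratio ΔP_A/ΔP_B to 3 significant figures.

ΔP_A/ΔP_B ≈ 0.221

Pipe A: V = Q/A = 0.0305/0.01697 = 1.797 m/s; Re = 6841; ε/D = 0.000313; Haaland → f = 0.03467; ΔP_A = f(L/D)(ρV²/2) = 2.58e+04 Pa.
Pipe B: V = Q/A = 0.0305/0.004803 = 6.35 m/s; Re = 1.286e+04; ε/D = 2.69e-05; Haaland → f = 0.02889; ΔP_B = f(L/D)(ρV²/2) = 1.168e+05 Pa.
ΔP_A/ΔP_B = 2.58e+04/1.168e+05 = 0.221.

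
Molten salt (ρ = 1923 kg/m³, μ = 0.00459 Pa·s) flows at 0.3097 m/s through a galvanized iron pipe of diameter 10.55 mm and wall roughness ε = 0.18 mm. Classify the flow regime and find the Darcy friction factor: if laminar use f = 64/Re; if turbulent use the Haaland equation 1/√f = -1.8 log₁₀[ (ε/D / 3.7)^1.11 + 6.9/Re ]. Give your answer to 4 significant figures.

f ≈ 0.04675

Re = ρVD/μ = 1923·0.3097·0.01055/0.00459 = 1369.
Re < 2300 → laminar, so f = 64/Re = 0.04675 (roughness is irrelevant in laminar flow).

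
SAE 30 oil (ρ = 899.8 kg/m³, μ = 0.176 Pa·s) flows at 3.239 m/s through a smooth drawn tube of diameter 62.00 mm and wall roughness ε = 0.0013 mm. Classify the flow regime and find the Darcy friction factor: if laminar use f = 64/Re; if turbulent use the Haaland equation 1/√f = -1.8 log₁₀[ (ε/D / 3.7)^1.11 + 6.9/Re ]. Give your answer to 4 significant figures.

f ≈ 0.06234

Re = ρVD/μ = 899.8·3.239·0.062/0.176 = 1027.
Re < 2300 → laminar, so f = 64/Re = 0.06234 (roughness is irrelevant in laminar flow).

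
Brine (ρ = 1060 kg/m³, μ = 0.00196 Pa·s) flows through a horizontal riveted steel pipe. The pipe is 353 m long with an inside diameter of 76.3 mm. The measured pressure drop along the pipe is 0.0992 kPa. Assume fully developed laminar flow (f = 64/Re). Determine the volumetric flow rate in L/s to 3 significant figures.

Q ≈ 0.119 L/s

For laminar flow, f = 64/Re with Re = ρVD/μ, so Darcy-Weisbach reduces to ΔP = 32μLV/D². Solving for V: V = ΔP·D²/(32μL) = 99.2·(0.0763)²/(32·0.00196·353) = 0.02608 m/s.
Check: Re = ρVD/μ = 1060·0.02608·0.0763/0.00196 = 1076 < 2300, so the laminar assumption holds.
Q = V·A = 0.02608·(π/4·0.0763²) = 0.0001193 m³/s = 0.119 L/s.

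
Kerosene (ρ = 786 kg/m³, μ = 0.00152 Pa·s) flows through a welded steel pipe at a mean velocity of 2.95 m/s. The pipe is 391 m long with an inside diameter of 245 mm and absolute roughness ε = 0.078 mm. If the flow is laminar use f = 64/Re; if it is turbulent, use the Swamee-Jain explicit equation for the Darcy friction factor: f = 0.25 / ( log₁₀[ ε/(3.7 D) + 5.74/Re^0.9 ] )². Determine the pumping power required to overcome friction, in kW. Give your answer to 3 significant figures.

Reynolds number Re = ρVD/μ = 786 · 2.95 · 0.245 / 0.00152 = 3.737e+05.
Re > 4000 → turbulent. Relative roughness ε/D = 7.8e-05/0.245 = 0.000318. Swamee-Jain: f = 0.25/(log₁₀[0.000318/3.7 + 5.74/3.737e+05^0.9])² = 0.25/(log₁₀[8.6e-05 + 5.54e-05])² = 0.25/(-3.849)² = 0.01687.
Darcy-Weisbach: ΔP = f(L/D)(ρV²/2) = 0.01687·(391/0.245)·(786·2.95²/2) = 0.01687·1596·3420 = 9.209e+04 Pa.
Q = V·A = 2.95·0.04714 = 0.1391 m³/s.
Pumping power P = QΔP = 0.1391·9.209e+04 = 12810 W = 12.8 kW.

P ≈ 12.8 kW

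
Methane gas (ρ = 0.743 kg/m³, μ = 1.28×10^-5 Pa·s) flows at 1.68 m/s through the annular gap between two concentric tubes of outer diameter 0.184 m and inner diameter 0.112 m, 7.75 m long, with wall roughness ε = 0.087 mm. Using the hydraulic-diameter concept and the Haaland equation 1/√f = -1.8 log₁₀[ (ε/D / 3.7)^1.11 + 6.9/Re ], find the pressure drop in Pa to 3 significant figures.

Hydraulic diameter D_h = 4A/P = D_o - D_i = 0.184 - 0.112 = 0.072 m.
Re = ρVD_h/μ = 0.743·1.68·0.072/1.28e-05 = 7021.
ε/D_h = 8.7e-05/0.072 = 0.00121; Haaland gives 1/√f = -1.8 log₁₀[0.000135+0.000983] = 5.313, so f = 0.03543.
ΔP = f(L/D_h)(ρV²/2) = 0.03543·7.75/0.072·1.049 = 3.998 Pa.

ΔP ≈ 4.00 Pa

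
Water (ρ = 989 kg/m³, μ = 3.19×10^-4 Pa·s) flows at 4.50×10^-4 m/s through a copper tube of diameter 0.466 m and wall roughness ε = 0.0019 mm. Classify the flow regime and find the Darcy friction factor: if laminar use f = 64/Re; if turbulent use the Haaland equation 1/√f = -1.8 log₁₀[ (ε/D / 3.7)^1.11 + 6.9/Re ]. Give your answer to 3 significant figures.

Re = ρVD/μ = 989·0.00045·0.466/0.000319 = 650.1.
Re < 2300 → laminar, so f = 64/Re = 0.09844 (roughness is irrelevant in laminar flow).

f ≈ 0.0984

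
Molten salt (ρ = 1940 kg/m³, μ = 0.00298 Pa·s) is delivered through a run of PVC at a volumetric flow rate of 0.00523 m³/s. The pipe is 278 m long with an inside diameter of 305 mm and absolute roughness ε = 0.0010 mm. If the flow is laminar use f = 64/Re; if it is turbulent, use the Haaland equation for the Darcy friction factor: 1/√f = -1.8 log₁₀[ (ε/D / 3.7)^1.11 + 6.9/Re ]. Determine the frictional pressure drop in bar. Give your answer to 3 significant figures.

Cross-sectional area A = πD²/4 = π(0.305)²/4 = 0.07306 m²; mean velocity V = Q/A = 0.00523/0.07306 = 0.07158 m/s.
Reynolds number Re = ρVD/μ = 1940 · 0.07158 · 0.305 / 0.00298 = 1.421e+04.
Re > 4000 → turbulent. Relative roughness ε/D = 1e-06/0.305 = 3.28e-06. Haaland: 1/√f = -1.8 log₁₀[(3.28e-06/3.7)^1.11 + 6.9/1.421e+04] = -1.8 log₁₀[1.91e-07 + 0.000485] = 5.965, so f = 0.02811.
Darcy-Weisbach: ΔP = f(L/D)(ρV²/2) = 0.02811·(278/0.305)·(1940·0.07158²/2) = 0.02811·911.5·4.97 = 127.3 Pa.
ΔP = 127.3 Pa = 0.00127 bar.

ΔP ≈ 0.00127 bar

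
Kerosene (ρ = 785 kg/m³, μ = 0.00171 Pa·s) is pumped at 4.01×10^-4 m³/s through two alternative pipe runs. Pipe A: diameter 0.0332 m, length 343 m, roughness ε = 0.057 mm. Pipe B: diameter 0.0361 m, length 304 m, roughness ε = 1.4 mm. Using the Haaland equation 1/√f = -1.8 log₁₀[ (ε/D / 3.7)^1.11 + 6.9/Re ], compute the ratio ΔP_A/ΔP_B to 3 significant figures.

ΔP_A/ΔP_B ≈ 0.907

Pipe A: V = Q/A = 0.000401/0.0008657 = 0.4632 m/s; Re = 7060; ε/D = 0.00172; Haaland → f = 0.03597; ΔP_A = f(L/D)(ρV²/2) = 3.13e+04 Pa.
Pipe B: V = Q/A = 0.000401/0.001024 = 0.3918 m/s; Re = 6493; ε/D = 0.0388; Haaland → f = 0.06802; ΔP_B = f(L/D)(ρV²/2) = 3.451e+04 Pa.
ΔP_A/ΔP_B = 3.13e+04/3.451e+04 = 0.907.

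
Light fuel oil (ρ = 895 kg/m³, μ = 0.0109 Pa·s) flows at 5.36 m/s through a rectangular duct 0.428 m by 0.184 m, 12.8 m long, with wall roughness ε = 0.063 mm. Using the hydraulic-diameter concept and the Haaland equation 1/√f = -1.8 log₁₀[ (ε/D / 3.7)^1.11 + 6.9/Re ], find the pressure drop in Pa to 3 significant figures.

Hydraulic diameter D_h = 4A/P = 4·(0.428·0.184)/(2·(0.428+0.184)) = 0.315/1.224 = 0.2574 m.
Re = ρVD_h/μ = 895·5.36·0.2574/0.0109 = 1.133e+05.
ε/D_h = 6.3e-05/0.2574 = 0.000245; Haaland gives 1/√f = -1.8 log₁₀[2.3e-05+6.09e-05] = 7.337, so f = 0.01857.
ΔP = f(L/D_h)(ρV²/2) = 0.01857·12.8/0.2574·1.286e+04 = 1.188e+04 Pa.

ΔP ≈ 11900 Pa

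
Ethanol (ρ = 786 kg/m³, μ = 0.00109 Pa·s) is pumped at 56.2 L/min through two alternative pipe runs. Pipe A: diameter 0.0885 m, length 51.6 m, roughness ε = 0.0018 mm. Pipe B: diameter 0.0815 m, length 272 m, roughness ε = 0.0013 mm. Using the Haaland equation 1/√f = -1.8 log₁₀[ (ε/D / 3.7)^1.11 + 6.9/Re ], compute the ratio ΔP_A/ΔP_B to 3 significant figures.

Pipe A: V = Q/A = 0.0009367/0.006151 = 0.1523 m/s; Re = 9717; ε/D = 2.03e-05; Haaland → f = 0.03115; ΔP_A = f(L/D)(ρV²/2) = 165.5 Pa.
Pipe B: V = Q/A = 0.0009367/0.005217 = 0.1795 m/s; Re = 1.055e+04; ε/D = 1.6e-05; Haaland → f = 0.03045; ΔP_B = f(L/D)(ρV²/2) = 1287 Pa.
ΔP_A/ΔP_B = 165.5/1287 = 0.129.

ΔP_A/ΔP_B ≈ 0.129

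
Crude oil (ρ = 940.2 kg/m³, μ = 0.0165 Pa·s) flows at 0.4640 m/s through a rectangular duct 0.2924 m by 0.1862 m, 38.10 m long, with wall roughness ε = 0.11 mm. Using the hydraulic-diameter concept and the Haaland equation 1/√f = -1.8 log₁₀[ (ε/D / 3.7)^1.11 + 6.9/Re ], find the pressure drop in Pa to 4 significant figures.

ΔP ≈ 612.5 Pa

Hydraulic diameter D_h = 4A/P = 4·(0.2924·0.1862)/(2·(0.2924+0.1862)) = 0.2178/0.9572 = 0.2275 m.
Re = ρVD_h/μ = 940.2·0.464·0.2275/0.0165 = 6015.
ε/D_h = 0.00011/0.2275 = 0.000483; Haaland gives 1/√f = -1.8 log₁₀[4.89e-05+0.00115] = 5.26, so f = 0.03614.
ΔP = f(L/D_h)(ρV²/2) = 0.03614·38.1/0.2275·101.2 = 612.5 Pa.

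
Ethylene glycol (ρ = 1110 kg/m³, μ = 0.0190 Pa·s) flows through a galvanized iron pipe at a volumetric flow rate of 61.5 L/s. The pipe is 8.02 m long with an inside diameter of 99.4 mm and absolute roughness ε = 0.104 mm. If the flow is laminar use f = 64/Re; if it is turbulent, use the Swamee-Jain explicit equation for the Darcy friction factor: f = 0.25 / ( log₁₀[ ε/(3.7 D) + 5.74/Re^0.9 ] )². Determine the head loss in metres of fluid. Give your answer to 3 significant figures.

Q = 61.5 L/s = 61.5/1000 = 0.0615 m³/s.
Cross-sectional area A = πD²/4 = π(0.0994)²/4 = 0.00776 m²; mean velocity V = Q/A = 0.0615/0.00776 = 7.925 m/s.
Reynolds number Re = ρVD/μ = 1110 · 7.925 · 0.0994 / 0.019 = 4.602e+04.
Re > 4000 → turbulent. Relative roughness ε/D = 0.000104/0.0994 = 0.00105. Swamee-Jain: f = 0.25/(log₁₀[0.00105/3.7 + 5.74/4.602e+04^0.9])² = 0.25/(log₁₀[0.000283 + 0.000365])² = 0.25/(-3.189)² = 0.02459.
Darcy-Weisbach: ΔP = f(L/D)(ρV²/2) = 0.02459·(8.02/0.0994)·(1110·7.925²/2) = 0.02459·80.68·3.486e+04 = 6.916e+04 Pa.
Head loss h_f = ΔP/(ρg) = 6.916e+04/(1110·9.81) = 6.35 m.

h_f ≈ 6.35 m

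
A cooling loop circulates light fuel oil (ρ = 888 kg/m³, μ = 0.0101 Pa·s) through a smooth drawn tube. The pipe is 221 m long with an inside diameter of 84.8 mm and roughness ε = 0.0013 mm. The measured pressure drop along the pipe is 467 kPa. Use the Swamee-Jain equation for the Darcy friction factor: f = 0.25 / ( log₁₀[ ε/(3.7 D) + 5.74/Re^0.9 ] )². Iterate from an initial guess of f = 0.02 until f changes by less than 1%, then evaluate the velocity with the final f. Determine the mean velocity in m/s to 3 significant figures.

Rearranging Darcy-Weisbach: V = √(2·ΔP·D/(f·L·ρ)). With ε/D = 1.3e-06/0.0848 = 1.53e-05, iterate starting from f = 0.02:
  f = 0.02 → V = √(2·4.67e+05·0.0848/(0.02·221·888)) = 4.492 m/s; Re = ρVD/μ = 3.349e+04; f → 0.02282
  f = 0.02282 → V = 4.205 m/s; Re = 3.135e+04; f → 0.02318
  f = 0.02318 → V = 4.173 m/s; Re = 3.111e+04; f → 0.02322
Converged (Δf/f < 1%). With the final f = 0.02322: V = √(2·4.67e+05·0.0848/(0.02322·221·888)) = 4.169 m/s.

V ≈ 4.17 m/s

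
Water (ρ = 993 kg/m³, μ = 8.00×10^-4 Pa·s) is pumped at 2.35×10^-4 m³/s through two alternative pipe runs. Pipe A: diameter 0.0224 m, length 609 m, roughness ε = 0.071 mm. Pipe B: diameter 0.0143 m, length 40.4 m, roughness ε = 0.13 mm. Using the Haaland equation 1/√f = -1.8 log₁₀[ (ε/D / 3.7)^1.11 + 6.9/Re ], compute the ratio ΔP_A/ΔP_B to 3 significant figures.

Pipe A: V = Q/A = 0.000235/0.0003941 = 0.5963 m/s; Re = 1.658e+04; ε/D = 0.00317; Haaland → f = 0.03229; ΔP_A = f(L/D)(ρV²/2) = 1.55e+05 Pa.
Pipe B: V = Q/A = 0.000235/0.0001606 = 1.463 m/s; Re = 2.597e+04; ε/D = 0.00909; Haaland → f = 0.03897; ΔP_B = f(L/D)(ρV²/2) = 1.17e+05 Pa.
ΔP_A/ΔP_B = 1.55e+05/1.17e+05 = 1.32.

ΔP_A/ΔP_B ≈ 1.32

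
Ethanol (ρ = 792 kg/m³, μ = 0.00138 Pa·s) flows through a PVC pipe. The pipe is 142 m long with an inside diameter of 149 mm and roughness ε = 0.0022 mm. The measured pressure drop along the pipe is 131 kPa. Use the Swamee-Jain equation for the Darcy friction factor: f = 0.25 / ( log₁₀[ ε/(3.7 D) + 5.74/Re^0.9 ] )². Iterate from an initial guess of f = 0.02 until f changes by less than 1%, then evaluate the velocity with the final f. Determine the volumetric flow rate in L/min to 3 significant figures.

Rearranging Darcy-Weisbach: V = √(2·ΔP·D/(f·L·ρ)). With ε/D = 2.2e-06/0.149 = 1.48e-05, iterate starting from f = 0.02:
  f = 0.02 → V = √(2·1.31e+05·0.149/(0.02·142·792)) = 4.166 m/s; Re = ρVD/μ = 3.562e+05; f → 0.01411
  f = 0.01411 → V = 4.959 m/s; Re = 4.241e+05; f → 0.0137
  f = 0.0137 → V = 5.034 m/s; Re = 4.305e+05; f → 0.01366
Converged (Δf/f < 1%). With the final f = 0.01366: V = √(2·1.31e+05·0.149/(0.01366·142·792)) = 5.04 m/s.
Q = V·A = 5.04·(π/4·0.149²) = 0.08789 m³/s = 5270 L/min.

Q ≈ 5270 L/min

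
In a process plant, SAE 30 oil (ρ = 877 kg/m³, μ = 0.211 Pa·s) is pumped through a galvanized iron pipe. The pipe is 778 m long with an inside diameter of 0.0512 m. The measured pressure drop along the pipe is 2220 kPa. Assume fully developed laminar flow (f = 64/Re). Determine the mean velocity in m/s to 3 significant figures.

For laminar flow, f = 64/Re with Re = ρVD/μ, so Darcy-Weisbach reduces to ΔP = 32μLV/D². Solving for V: V = ΔP·D²/(32μL) = 2.22e+06·(0.0512)²/(32·0.211·778) = 1.108 m/s.
Check: Re = ρVD/μ = 877·1.108·0.0512/0.211 = 235.8 < 2300, so the laminar assumption holds.

V ≈ 1.11 m/s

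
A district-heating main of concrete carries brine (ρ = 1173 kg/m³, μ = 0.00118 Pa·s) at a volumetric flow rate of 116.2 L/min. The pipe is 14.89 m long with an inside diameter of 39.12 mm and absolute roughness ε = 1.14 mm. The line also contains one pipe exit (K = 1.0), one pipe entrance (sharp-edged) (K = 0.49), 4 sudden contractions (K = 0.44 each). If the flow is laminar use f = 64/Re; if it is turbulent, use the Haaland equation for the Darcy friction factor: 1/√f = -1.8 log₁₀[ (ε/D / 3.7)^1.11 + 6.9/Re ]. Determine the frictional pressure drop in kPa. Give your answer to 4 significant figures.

Q = 116.2 L/min = 116.2/60000 = 0.001937 m³/s.
Cross-sectional area A = πD²/4 = π(0.03912)²/4 = 0.001202 m²; mean velocity V = Q/A = 0.001937/0.001202 = 1.611 m/s.
Reynolds number Re = ρVD/μ = 1173 · 1.611 · 0.03912 / 0.00118 = 6.266e+04.
Re > 4000 → turbulent. Relative roughness ε/D = 0.00114/0.03912 = 0.0291. Haaland: 1/√f = -1.8 log₁₀[(0.0291/3.7)^1.11 + 6.9/6.266e+04] = -1.8 log₁₀[0.00462 + 0.00011] = 4.185, so f = 0.0571.
Total minor-loss coefficient ΣK = 1·1 + 1·0.49 + 4·0.44 = 3.25.
ΔP = [f·L/D + ΣK]·(ρV²/2) = [0.0571·14.89/0.03912 + 3.25]·(1173·1.611²/2) = [21.73 + 3.25]·1523 = 3.804e+04 Pa.
ΔP = 3.804e+04 Pa = 38.04 kPa.

ΔP ≈ 38.04 kPa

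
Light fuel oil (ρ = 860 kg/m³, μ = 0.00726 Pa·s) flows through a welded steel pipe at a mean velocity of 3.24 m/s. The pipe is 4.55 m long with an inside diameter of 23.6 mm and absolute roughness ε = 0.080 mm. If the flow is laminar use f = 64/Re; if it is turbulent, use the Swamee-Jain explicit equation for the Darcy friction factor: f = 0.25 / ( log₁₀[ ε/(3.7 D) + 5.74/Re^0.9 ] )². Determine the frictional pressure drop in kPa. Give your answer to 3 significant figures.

ΔP ≈ 32.1 kPa

Reynolds number Re = ρVD/μ = 860 · 3.24 · 0.0236 / 0.00726 = 9058.
Re > 4000 → turbulent. Relative roughness ε/D = 8e-05/0.0236 = 0.00339. Swamee-Jain: f = 0.25/(log₁₀[0.00339/3.7 + 5.74/9058^0.9])² = 0.25/(log₁₀[0.000916 + 0.00158])² = 0.25/(-2.603)² = 0.03689.
Darcy-Weisbach: ΔP = f(L/D)(ρV²/2) = 0.03689·(4.55/0.0236)·(860·3.24²/2) = 0.03689·192.8·4514 = 3.21e+04 Pa.
ΔP = 3.21e+04 Pa = 32.1 kPa.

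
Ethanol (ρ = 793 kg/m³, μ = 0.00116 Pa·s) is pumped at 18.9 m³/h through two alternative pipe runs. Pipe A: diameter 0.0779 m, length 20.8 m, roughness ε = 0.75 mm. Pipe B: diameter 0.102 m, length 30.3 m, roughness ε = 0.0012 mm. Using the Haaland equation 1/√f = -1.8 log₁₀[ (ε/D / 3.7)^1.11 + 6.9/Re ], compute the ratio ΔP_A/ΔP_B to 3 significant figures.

Pipe A: V = Q/A = 0.00525/0.004766 = 1.102 m/s; Re = 5.866e+04; ε/D = 0.00963; Haaland → f = 0.03846; ΔP_A = f(L/D)(ρV²/2) = 4941 Pa.
Pipe B: V = Q/A = 0.00525/0.008171 = 0.6425 m/s; Re = 4.48e+04; ε/D = 1.18e-05; Haaland → f = 0.02126; ΔP_B = f(L/D)(ρV²/2) = 1034 Pa.
ΔP_A/ΔP_B = 4941/1034 = 4.78.

ΔP_A/ΔP_B ≈ 4.78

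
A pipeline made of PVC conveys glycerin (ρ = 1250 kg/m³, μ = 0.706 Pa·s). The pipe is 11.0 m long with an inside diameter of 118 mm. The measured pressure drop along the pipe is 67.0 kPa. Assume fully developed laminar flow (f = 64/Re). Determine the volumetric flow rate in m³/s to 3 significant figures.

For laminar flow, f = 64/Re with Re = ρVD/μ, so Darcy-Weisbach reduces to ΔP = 32μLV/D². Solving for V: V = ΔP·D²/(32μL) = 6.7e+04·(0.118)²/(32·0.706·11) = 3.754 m/s.
Check: Re = ρVD/μ = 1250·3.754·0.118/0.706 = 784.3 < 2300, so the laminar assumption holds.
Q = V·A = 3.754·(π/4·0.118²) = 0.04105 m³/s = 0.0411 m³/s.

Q ≈ 0.0411 m³/s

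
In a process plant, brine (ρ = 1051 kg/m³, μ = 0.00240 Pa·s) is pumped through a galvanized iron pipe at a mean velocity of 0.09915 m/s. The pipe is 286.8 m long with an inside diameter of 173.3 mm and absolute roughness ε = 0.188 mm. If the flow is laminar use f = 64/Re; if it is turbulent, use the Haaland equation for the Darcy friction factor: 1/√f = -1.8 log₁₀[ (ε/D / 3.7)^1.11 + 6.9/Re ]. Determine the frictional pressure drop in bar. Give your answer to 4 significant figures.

Reynolds number Re = ρVD/μ = 1051 · 0.09915 · 0.1733 / 0.0024 = 7525.
Re > 4000 → turbulent. Relative roughness ε/D = 0.000188/0.1733 = 0.00108. Haaland: 1/√f = -1.8 log₁₀[(0.00108/3.7)^1.11 + 6.9/7525] = -1.8 log₁₀[0.00012 + 0.000917] = 5.372, so f = 0.03466.
Darcy-Weisbach: ΔP = f(L/D)(ρV²/2) = 0.03466·(286.8/0.1733)·(1051·0.09915²/2) = 0.03466·1655·5.166 = 296.3 Pa.
ΔP = 296.3 Pa = 0.002963 bar.

ΔP ≈ 0.002963 bar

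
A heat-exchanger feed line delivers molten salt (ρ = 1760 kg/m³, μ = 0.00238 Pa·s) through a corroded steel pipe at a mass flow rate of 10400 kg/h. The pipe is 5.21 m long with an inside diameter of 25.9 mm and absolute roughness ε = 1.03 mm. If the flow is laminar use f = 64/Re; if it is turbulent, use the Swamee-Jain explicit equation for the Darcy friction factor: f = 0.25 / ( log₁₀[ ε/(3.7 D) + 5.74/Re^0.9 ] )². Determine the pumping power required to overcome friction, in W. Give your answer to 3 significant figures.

ṁ = 10400 kg/h = 10400/3600 = 2.889 kg/s.
A = πD²/4 = π(0.0259)²/4 = 0.0005269 m²; mean velocity V = ṁ/(ρA) = 2.889/(1760 · 0.0005269) = 3.116 m/s.
Reynolds number Re = ρVD/μ = 1760 · 3.116 · 0.0259 / 0.00238 = 5.967e+04.
Re > 4000 → turbulent. Relative roughness ε/D = 0.00103/0.0259 = 0.0398. Swamee-Jain: f = 0.25/(log₁₀[0.0398/3.7 + 5.74/5.967e+04^0.9])² = 0.25/(log₁₀[0.0107 + 0.000289])² = 0.25/(-1.957)² = 0.06527.
Darcy-Weisbach: ΔP = f(L/D)(ρV²/2) = 0.06527·(5.21/0.0259)·(1760·3.116²/2) = 0.06527·201.2·8542 = 1.121e+05 Pa.
Q = ṁ/ρ = 2.889/1760 = 0.001641 m³/s.
Pumping power P = QΔP = 0.001641·1.121e+05 = 184.1 W = 184 W.

P ≈ 184 W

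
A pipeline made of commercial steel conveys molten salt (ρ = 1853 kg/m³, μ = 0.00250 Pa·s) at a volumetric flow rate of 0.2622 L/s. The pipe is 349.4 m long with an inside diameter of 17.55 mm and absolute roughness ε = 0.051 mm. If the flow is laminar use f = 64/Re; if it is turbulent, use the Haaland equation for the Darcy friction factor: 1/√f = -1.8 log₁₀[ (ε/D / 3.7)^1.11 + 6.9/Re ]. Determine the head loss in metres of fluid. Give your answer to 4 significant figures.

h_f ≈ 38.99 m

Q = 0.2622 L/s = 0.2622/1000 = 0.0002622 m³/s.
Cross-sectional area A = πD²/4 = π(0.01755)²/4 = 0.0002419 m²; mean velocity V = Q/A = 0.0002622/0.0002419 = 1.084 m/s.
Reynolds number Re = ρVD/μ = 1853 · 1.084 · 0.01755 / 0.0025 = 1.41e+04.
Re > 4000 → turbulent. Relative roughness ε/D = 5.1e-05/0.01755 = 0.00291. Haaland: 1/√f = -1.8 log₁₀[(0.00291/3.7)^1.11 + 6.9/1.41e+04] = -1.8 log₁₀[0.000358 + 0.000489] = 5.53, so f = 0.0327.
Darcy-Weisbach: ΔP = f(L/D)(ρV²/2) = 0.0327·(349.4/0.01755)·(1853·1.084²/2) = 0.0327·1.991e+04·1088 = 7.087e+05 Pa.
Head loss h_f = ΔP/(ρg) = 7.087e+05/(1853·9.81) = 38.99 m.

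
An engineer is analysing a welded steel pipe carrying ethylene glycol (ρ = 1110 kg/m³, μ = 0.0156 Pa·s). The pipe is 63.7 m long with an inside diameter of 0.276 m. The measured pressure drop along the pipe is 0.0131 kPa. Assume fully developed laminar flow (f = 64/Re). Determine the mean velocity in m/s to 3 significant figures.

For laminar flow, f = 64/Re with Re = ρVD/μ, so Darcy-Weisbach reduces to ΔP = 32μLV/D². Solving for V: V = ΔP·D²/(32μL) = 13.1·(0.276)²/(32·0.0156·63.7) = 0.03138 m/s.
Check: Re = ρVD/μ = 1110·0.03138·0.276/0.0156 = 616.3 < 2300, so the laminar assumption holds.

V ≈ 0.0314 m/s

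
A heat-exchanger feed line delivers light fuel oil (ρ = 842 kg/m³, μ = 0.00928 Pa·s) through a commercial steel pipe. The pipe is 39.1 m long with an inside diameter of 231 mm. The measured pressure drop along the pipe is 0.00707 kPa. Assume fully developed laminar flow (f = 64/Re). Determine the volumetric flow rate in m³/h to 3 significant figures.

For laminar flow, f = 64/Re with Re = ρVD/μ, so Darcy-Weisbach reduces to ΔP = 32μLV/D². Solving for V: V = ΔP·D²/(32μL) = 7.07·(0.231)²/(32·0.00928·39.1) = 0.03249 m/s.
Check: Re = ρVD/μ = 842·0.03249·0.231/0.00928 = 681 < 2300, so the laminar assumption holds.
Q = V·A = 0.03249·(π/4·0.231²) = 0.001362 m³/s = 4.90 m³/h.

Q ≈ 4.90 m³/h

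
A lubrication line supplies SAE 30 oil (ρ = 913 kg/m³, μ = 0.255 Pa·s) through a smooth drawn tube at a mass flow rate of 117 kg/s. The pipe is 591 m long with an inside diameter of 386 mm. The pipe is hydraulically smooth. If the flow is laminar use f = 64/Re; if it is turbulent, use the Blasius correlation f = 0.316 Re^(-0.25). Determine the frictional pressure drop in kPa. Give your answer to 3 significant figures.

ΔP ≈ 35.4 kPa

A = πD²/4 = π(0.386)²/4 = 0.117 m²; mean velocity V = ṁ/(ρA) = 117/(913 · 0.117) = 1.095 m/s.
Reynolds number Re = ρVD/μ = 913 · 1.095 · 0.386 / 0.255 = 1513.
Re < 2300 → laminar flow, so f = 64/Re = 64/1513 = 0.04229 (the turbulent correlation is not needed).
Darcy-Weisbach: ΔP = f(L/D)(ρV²/2) = 0.04229·(591/0.386)·(913·1.095²/2) = 0.04229·1531·547.4 = 3.544e+04 Pa.
ΔP = 3.544e+04 Pa = 35.4 kPa.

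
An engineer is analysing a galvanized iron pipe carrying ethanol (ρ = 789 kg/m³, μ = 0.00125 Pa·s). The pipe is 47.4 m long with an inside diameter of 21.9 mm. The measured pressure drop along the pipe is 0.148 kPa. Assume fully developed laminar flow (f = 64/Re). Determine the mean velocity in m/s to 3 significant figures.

For laminar flow, f = 64/Re with Re = ρVD/μ, so Darcy-Weisbach reduces to ΔP = 32μLV/D². Solving for V: V = ΔP·D²/(32μL) = 148·(0.0219)²/(32·0.00125·47.4) = 0.03744 m/s.
Check: Re = ρVD/μ = 789·0.03744·0.0219/0.00125 = 517.5 < 2300, so the laminar assumption holds.

V ≈ 0.0374 m/s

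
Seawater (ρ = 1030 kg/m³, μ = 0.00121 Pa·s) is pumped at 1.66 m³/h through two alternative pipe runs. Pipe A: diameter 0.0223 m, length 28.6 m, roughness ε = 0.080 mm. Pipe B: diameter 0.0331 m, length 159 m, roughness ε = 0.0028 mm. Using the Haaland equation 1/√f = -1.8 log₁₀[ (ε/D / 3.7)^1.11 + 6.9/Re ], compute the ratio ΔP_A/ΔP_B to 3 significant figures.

Pipe A: V = Q/A = 0.0004611/0.0003906 = 1.181 m/s; Re = 2.241e+04; ε/D = 0.00359; Haaland → f = 0.03172; ΔP_A = f(L/D)(ρV²/2) = 2.92e+04 Pa.
Pipe B: V = Q/A = 0.0004611/0.0008605 = 0.5359 m/s; Re = 1.51e+04; ε/D = 8.46e-05; Haaland → f = 0.02778; ΔP_B = f(L/D)(ρV²/2) = 1.973e+04 Pa.
ΔP_A/ΔP_B = 2.92e+04/1.973e+04 = 1.48.

ΔP_A/ΔP_B ≈ 1.48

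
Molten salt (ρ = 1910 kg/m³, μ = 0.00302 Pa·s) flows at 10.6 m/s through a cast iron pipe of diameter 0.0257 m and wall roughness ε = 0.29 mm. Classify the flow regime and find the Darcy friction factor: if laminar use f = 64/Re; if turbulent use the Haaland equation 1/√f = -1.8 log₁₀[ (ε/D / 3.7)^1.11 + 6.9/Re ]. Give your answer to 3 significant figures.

f ≈ 0.0399

Re = ρVD/μ = 1910·10.6·0.0257/0.00302 = 1.723e+05.
Re > 4000 → turbulent. ε/D = 0.00029/0.0257 = 0.0113; Haaland: 1/√f = -1.8 log₁₀[0.00161 + 4e-05] = 5.007, so f = 0.03988.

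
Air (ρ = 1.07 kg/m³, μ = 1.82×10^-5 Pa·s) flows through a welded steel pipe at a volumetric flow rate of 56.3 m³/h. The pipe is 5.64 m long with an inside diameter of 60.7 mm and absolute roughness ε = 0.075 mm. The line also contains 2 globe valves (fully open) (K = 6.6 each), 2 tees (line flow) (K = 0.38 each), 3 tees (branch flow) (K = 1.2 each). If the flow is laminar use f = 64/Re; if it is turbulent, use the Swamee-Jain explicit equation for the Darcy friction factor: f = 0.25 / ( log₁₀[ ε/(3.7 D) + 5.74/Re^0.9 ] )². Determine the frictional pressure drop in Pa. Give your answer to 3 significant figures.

ΔP ≈ 316 Pa

Q = 56.3 m³/h = 56.3/3600 = 0.01564 m³/s.
Cross-sectional area A = πD²/4 = π(0.0607)²/4 = 0.002894 m²; mean velocity V = Q/A = 0.01564/0.002894 = 5.404 m/s.
Reynolds number Re = ρVD/μ = 1.07 · 5.404 · 0.0607 / 1.82e-05 = 1.929e+04.
Re > 4000 → turbulent. Relative roughness ε/D = 7.5e-05/0.0607 = 0.00124. Swamee-Jain: f = 0.25/(log₁₀[0.00124/3.7 + 5.74/1.929e+04^0.9])² = 0.25/(log₁₀[0.000334 + 0.000798])² = 0.25/(-2.946)² = 0.0288.
Total minor-loss coefficient ΣK = 2·6.6 + 2·0.38 + 3·1.2 = 17.6.
ΔP = [f·L/D + ΣK]·(ρV²/2) = [0.0288·5.64/0.0607 + 17.6]·(1.07·5.404²/2) = [2.676 + 17.6]·15.63 = 316.2 Pa.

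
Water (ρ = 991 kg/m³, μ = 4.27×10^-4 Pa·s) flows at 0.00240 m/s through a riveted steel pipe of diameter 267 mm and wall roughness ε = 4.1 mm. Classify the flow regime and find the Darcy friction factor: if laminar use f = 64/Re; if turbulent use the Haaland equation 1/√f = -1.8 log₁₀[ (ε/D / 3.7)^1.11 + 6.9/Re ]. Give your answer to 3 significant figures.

f ≈ 0.0430

Re = ρVD/μ = 991·0.0024·0.267/0.000427 = 1487.
Re < 2300 → laminar, so f = 64/Re = 0.04303 (roughness is irrelevant in laminar flow).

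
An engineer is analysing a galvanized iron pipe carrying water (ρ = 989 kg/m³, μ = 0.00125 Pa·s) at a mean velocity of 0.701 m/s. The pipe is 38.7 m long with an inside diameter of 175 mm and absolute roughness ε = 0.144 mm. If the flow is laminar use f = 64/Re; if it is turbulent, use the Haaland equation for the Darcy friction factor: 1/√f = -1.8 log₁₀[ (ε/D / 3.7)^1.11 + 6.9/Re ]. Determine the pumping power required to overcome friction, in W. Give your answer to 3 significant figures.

P ≈ 19.4 W

Reynolds number Re = ρVD/μ = 989 · 0.701 · 0.175 / 0.00125 = 9.706e+04.
Re > 4000 → turbulent. Relative roughness ε/D = 0.000144/0.175 = 0.000823. Haaland: 1/√f = -1.8 log₁₀[(0.000823/3.7)^1.11 + 6.9/9.706e+04] = -1.8 log₁₀[8.82e-05 + 7.11e-05] = 6.836, so f = 0.0214.
Darcy-Weisbach: ΔP = f(L/D)(ρV²/2) = 0.0214·(38.7/0.175)·(989·0.701²/2) = 0.0214·221.1·243 = 1150 Pa.
Q = V·A = 0.701·0.02405 = 0.01686 m³/s.
Pumping power P = QΔP = 0.01686·1150 = 19.39 W = 19.4 W.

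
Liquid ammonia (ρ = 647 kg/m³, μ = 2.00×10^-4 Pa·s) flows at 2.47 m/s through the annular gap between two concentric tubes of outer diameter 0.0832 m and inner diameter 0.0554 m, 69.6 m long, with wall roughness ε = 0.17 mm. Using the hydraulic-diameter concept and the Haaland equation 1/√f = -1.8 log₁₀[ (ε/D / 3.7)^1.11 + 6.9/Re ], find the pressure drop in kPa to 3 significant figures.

ΔP ≈ 162 kPa

Hydraulic diameter D_h = 4A/P = D_o - D_i = 0.0832 - 0.0554 = 0.0278 m.
Re = ρVD_h/μ = 647·2.47·0.0278/0.0002 = 2.221e+05.
ε/D_h = 0.00017/0.0278 = 0.00612; Haaland gives 1/√f = -1.8 log₁₀[0.000817+3.11e-05] = 5.529, so f = 0.03271.
ΔP = f(L/D_h)(ρV²/2) = 0.03271·69.6/0.0278·1974 = 1.616e+05 Pa.
ΔP = 162 kPa.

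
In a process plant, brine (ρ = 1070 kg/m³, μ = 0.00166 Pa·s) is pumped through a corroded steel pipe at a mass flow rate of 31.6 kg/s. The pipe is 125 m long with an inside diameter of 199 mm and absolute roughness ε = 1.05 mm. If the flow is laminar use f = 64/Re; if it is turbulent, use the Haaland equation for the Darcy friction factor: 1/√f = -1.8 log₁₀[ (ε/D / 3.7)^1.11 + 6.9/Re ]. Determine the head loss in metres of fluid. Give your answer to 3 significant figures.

A = πD²/4 = π(0.199)²/4 = 0.0311 m²; mean velocity V = ṁ/(ρA) = 31.6/(1070 · 0.0311) = 0.9495 m/s.
Reynolds number Re = ρVD/μ = 1070 · 0.9495 · 0.199 / 0.00166 = 1.218e+05.
Re > 4000 → turbulent. Relative roughness ε/D = 0.00105/0.199 = 0.00528. Haaland: 1/√f = -1.8 log₁₀[(0.00528/3.7)^1.11 + 6.9/1.218e+05] = -1.8 log₁₀[0.000694 + 5.67e-05] = 5.625, so f = 0.03161.
Darcy-Weisbach: ΔP = f(L/D)(ρV²/2) = 0.03161·(125/0.199)·(1070·0.9495²/2) = 0.03161·628.1·482.4 = 9577 Pa.
Head loss h_f = ΔP/(ρg) = 9577/(1070·9.81) = 0.912 m.

h_f ≈ 0.912 m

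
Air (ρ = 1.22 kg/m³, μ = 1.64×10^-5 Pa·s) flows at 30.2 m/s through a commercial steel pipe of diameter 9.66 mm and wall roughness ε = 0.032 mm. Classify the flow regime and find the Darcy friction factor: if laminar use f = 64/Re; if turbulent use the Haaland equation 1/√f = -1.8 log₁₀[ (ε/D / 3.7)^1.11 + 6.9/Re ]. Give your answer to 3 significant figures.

f ≈ 0.0314

Re = ρVD/μ = 1.22·30.2·0.00966/1.64e-05 = 2.17e+04.
Re > 4000 → turbulent. ε/D = 3.2e-05/0.00966 = 0.00331; Haaland: 1/√f = -1.8 log₁₀[0.000414 + 0.000318] = 5.644, so f = 0.03139.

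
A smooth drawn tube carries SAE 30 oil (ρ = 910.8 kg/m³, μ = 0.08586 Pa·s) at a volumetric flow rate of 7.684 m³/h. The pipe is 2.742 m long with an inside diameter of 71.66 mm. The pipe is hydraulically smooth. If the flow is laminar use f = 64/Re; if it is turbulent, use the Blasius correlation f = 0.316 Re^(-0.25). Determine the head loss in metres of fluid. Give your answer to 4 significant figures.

h_f ≈ 0.08690 m

Q = 7.684 m³/h = 7.684/3600 = 0.002134 m³/s.
Cross-sectional area A = πD²/4 = π(0.07166)²/4 = 0.004033 m²; mean velocity V = Q/A = 0.002134/0.004033 = 0.5292 m/s.
Reynolds number Re = ρVD/μ = 910.8 · 0.5292 · 0.07166 / 0.0859 = 402.3.
Re < 2300 → laminar flow, so f = 64/Re = 64/402.3 = 0.1591 (the turbulent correlation is not needed).
Darcy-Weisbach: ΔP = f(L/D)(ρV²/2) = 0.1591·(2.742/0.07166)·(910.8·0.5292²/2) = 0.1591·38.26·127.5 = 776.4 Pa.
Head loss h_f = ΔP/(ρg) = 776.4/(910.8·9.81) = 0.08690 m.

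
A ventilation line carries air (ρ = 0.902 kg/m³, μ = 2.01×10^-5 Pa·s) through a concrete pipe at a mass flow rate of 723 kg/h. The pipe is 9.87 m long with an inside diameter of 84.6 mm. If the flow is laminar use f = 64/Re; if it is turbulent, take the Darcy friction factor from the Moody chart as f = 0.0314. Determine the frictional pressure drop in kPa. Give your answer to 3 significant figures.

ΔP ≈ 2.59 kPa

ṁ = 723 kg/h = 723/3600 = 0.2008 kg/s.
A = πD²/4 = π(0.0846)²/4 = 0.005621 m²; mean velocity V = ṁ/(ρA) = 0.2008/(0.902 · 0.005621) = 39.61 m/s.
Reynolds number Re = ρVD/μ = 0.902 · 39.61 · 0.0846 / 2.01e-05 = 1.504e+05.
Re > 4000 → turbulent; use the Moody-chart value f = 0.0314.
Darcy-Weisbach: ΔP = f(L/D)(ρV²/2) = 0.0314·(9.87/0.0846)·(0.902·39.61²/2) = 0.0314·116.7·707.6 = 2592 Pa.
ΔP = 2592 Pa = 2.59 kPa.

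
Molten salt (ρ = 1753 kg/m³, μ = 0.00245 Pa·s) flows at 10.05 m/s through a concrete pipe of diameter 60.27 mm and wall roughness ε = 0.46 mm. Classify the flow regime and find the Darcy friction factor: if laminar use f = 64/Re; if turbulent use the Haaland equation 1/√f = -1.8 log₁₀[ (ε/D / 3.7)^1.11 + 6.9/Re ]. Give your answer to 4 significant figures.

Re = ρVD/μ = 1753·10.05·0.06027/0.00245 = 4.334e+05.
Re > 4000 → turbulent. ε/D = 0.00046/0.06027 = 0.00763; Haaland: 1/√f = -1.8 log₁₀[0.00104 + 1.59e-05] = 5.354, so f = 0.03489.

f ≈ 0.03489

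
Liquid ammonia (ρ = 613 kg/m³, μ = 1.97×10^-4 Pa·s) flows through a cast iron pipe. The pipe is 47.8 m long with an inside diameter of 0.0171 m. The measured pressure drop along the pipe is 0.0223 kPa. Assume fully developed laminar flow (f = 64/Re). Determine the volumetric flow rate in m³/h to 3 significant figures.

For laminar flow, f = 64/Re with Re = ρVD/μ, so Darcy-Weisbach reduces to ΔP = 32μLV/D². Solving for V: V = ΔP·D²/(32μL) = 22.3·(0.0171)²/(32·0.000197·47.8) = 0.02164 m/s.
Check: Re = ρVD/μ = 613·0.02164·0.0171/0.000197 = 1151 < 2300, so the laminar assumption holds.
Q = V·A = 0.02164·(π/4·0.0171²) = 4.97e-06 m³/s = 0.0179 m³/h.

Q ≈ 0.0179 m³/h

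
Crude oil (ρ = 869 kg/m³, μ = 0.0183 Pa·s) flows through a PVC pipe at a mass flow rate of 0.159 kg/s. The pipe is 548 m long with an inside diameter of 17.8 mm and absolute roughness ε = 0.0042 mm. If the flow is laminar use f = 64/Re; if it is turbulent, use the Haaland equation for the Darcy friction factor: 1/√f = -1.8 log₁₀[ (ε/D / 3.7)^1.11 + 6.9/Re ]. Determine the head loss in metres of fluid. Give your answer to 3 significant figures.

A = πD²/4 = π(0.0178)²/4 = 0.0002488 m²; mean velocity V = ṁ/(ρA) = 0.159/(869 · 0.0002488) = 0.7353 m/s.
Reynolds number Re = ρVD/μ = 869 · 0.7353 · 0.0178 / 0.0183 = 621.5.
Re < 2300 → laminar flow, so f = 64/Re = 64/621.5 = 0.103 (the turbulent correlation is not needed).
Darcy-Weisbach: ΔP = f(L/D)(ρV²/2) = 0.103·(548/0.0178)·(869·0.7353²/2) = 0.103·3.079e+04·234.9 = 7.447e+05 Pa.
Head loss h_f = ΔP/(ρg) = 7.447e+05/(869·9.81) = 87.4 m.

h_f ≈ 87.4 m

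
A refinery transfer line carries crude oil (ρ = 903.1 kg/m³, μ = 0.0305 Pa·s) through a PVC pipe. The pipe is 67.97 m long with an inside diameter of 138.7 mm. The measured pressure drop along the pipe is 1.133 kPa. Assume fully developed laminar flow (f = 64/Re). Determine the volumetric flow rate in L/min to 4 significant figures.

For laminar flow, f = 64/Re with Re = ρVD/μ, so Darcy-Weisbach reduces to ΔP = 32μLV/D². Solving for V: V = ΔP·D²/(32μL) = 1133·(0.1387)²/(32·0.0305·67.97) = 0.3286 m/s.
Check: Re = ρVD/μ = 903.1·0.3286·0.1387/0.0305 = 1349 < 2300, so the laminar assumption holds.
Q = V·A = 0.3286·(π/4·0.1387²) = 0.004964 m³/s = 297.9 L/min.

Q ≈ 297.9 L/min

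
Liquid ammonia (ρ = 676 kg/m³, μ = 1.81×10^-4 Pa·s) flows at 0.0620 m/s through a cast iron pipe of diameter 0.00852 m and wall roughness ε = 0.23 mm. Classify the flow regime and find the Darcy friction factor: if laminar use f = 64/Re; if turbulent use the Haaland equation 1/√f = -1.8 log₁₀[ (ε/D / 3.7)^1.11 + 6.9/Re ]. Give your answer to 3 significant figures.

f ≈ 0.0324

Re = ρVD/μ = 676·0.062·0.00852/0.000181 = 1973.
Re < 2300 → laminar, so f = 64/Re = 0.03244 (roughness is irrelevant in laminar flow).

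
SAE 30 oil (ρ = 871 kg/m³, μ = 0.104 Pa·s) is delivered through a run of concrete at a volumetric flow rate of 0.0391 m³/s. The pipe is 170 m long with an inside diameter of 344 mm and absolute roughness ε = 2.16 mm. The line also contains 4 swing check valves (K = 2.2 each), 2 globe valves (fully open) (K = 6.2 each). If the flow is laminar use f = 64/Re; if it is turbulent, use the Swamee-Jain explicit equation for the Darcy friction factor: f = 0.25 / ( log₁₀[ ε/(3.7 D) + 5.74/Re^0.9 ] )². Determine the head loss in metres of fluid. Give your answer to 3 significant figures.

h_f ≈ 0.427 m

Cross-sectional area A = πD²/4 = π(0.344)²/4 = 0.09294 m²; mean velocity V = Q/A = 0.0391/0.09294 = 0.4207 m/s.
Reynolds number Re = ρVD/μ = 871 · 0.4207 · 0.344 / 0.104 = 1212.
Re < 2300 → laminar flow, so f = 64/Re = 64/1212 = 0.0528 (the turbulent correlation is not needed).
Total minor-loss coefficient ΣK = 4·2.2 + 2·6.2 = 21.2.
ΔP = [f·L/D + ΣK]·(ρV²/2) = [0.0528·170/0.344 + 21.2]·(871·0.4207²/2) = [26.09 + 21.2]·77.08 = 3645 Pa.
Head loss h_f = ΔP/(ρg) = 3645/(871·9.81) = 0.427 m.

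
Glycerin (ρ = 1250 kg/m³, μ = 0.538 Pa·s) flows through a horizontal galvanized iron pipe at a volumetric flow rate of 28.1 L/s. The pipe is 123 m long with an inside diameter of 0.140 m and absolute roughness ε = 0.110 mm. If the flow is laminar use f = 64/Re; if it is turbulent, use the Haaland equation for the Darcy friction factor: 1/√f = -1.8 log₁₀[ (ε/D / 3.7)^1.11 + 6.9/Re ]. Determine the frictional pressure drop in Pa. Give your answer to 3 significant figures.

Q = 28.1 L/s = 28.1/1000 = 0.0281 m³/s.
Cross-sectional area A = πD²/4 = π(0.14)²/4 = 0.01539 m²; mean velocity V = Q/A = 0.0281/0.01539 = 1.825 m/s.
Reynolds number Re = ρVD/μ = 1250 · 1.825 · 0.14 / 0.538 = 593.8.
Re < 2300 → laminar flow, so f = 64/Re = 64/593.8 = 0.1078 (the turbulent correlation is not needed).
Darcy-Weisbach: ΔP = f(L/D)(ρV²/2) = 0.1078·(123/0.14)·(1250·1.825²/2) = 0.1078·878.6·2083 = 1.972e+05 Pa.

ΔP ≈ 197000 Pa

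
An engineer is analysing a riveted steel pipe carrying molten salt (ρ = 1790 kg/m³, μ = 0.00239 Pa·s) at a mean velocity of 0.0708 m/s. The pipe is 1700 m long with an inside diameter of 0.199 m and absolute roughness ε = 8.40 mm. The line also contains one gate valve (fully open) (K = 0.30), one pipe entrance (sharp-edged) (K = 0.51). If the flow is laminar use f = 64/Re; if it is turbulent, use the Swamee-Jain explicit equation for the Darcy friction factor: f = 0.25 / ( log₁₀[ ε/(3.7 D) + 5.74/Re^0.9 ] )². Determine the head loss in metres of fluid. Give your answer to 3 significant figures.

Reynolds number Re = ρVD/μ = 1790 · 0.0708 · 0.199 / 0.00239 = 1.055e+04.
Re > 4000 → turbulent. Relative roughness ε/D = 0.0084/0.199 = 0.0422. Swamee-Jain: f = 0.25/(log₁₀[0.0422/3.7 + 5.74/1.055e+04^0.9])² = 0.25/(log₁₀[0.0114 + 0.00137])² = 0.25/(-1.893)² = 0.06974.
Total minor-loss coefficient ΣK = 1·0.3 + 1·0.51 = 0.81.
ΔP = [f·L/D + ΣK]·(ρV²/2) = [0.06974·1700/0.199 + 0.81]·(1790·0.0708²/2) = [595.7 + 0.81]·4.486 = 2676 Pa.
Head loss h_f = ΔP/(ρg) = 2676/(1790·9.81) = 0.152 m.

h_f ≈ 0.152 m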